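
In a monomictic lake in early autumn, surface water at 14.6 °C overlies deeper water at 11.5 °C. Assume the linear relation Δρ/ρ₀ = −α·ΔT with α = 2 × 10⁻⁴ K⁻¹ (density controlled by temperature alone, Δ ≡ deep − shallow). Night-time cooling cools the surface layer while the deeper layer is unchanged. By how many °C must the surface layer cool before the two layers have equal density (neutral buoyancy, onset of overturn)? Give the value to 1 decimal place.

3.1 °C

With temperature the only control, equal density requires T_surf′ = T_deep.
T_surf′ = 11.5 °C.
Cooling required: 14.6 − 11.5 = 3.1 °C.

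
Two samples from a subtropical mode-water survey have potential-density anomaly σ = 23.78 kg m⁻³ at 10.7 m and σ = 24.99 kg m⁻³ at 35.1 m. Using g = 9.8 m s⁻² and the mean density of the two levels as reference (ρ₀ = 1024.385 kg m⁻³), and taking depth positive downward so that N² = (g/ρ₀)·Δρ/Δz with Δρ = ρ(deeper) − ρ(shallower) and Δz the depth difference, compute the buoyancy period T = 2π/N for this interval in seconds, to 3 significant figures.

Δρ = 1024.99 − 1023.78 = 1.21 kg m⁻³ over Δz = 35.1 − 10.7 = 24.4 m.
N² = (9.8/1024.385) × (1.21/24.4) = 4.7441 × 10⁻⁴ s⁻².
N = √(4.7441 × 10⁻⁴) = 0.021781 rad s⁻¹, so T = 2π/N = 288.47 s ≈ 288 s.

288 s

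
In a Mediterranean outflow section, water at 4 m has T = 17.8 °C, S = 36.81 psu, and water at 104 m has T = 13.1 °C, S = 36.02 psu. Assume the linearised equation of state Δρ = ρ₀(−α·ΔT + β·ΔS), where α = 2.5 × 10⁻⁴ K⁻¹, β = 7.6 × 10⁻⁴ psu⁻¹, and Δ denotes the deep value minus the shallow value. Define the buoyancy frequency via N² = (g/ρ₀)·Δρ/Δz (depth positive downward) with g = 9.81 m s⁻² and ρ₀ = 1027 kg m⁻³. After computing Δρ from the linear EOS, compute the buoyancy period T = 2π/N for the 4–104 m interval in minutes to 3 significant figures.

13.9 min

ΔT = -4.7 K, ΔS = -0.79 psu (deep − shallow).
Δρ/ρ₀ = −αΔT + βΔS = 1.175 × 10⁻³ − 6.004 × 10⁻⁴ = 5.746 × 10⁻⁴, so Δρ ≈ 0.5901 kg m⁻³.
N² = (g/ρ₀)·Δρ/Δz = g·(Δρ/ρ₀)/Δz = 9.81 × 5.746 × 10⁻⁴ / 100 = 5.6368 × 10⁻⁵ s⁻².
N = √(5.6368 × 10⁻⁵) = 7.5079 × 10⁻³ rad s⁻¹ → T = 2π/N = 836.88 s = 13.948 min ≈ 13.9 min.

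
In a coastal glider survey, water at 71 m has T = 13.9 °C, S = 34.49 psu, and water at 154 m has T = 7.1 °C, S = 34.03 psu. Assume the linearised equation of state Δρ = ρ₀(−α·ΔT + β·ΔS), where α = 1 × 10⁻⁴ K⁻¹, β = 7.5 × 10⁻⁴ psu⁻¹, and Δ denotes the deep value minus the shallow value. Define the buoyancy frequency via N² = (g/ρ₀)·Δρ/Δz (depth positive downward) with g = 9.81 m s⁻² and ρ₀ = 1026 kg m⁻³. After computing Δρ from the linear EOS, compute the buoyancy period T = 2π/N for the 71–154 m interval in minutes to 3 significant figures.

ΔT = -6.8 K, ΔS = -0.46 psu (deep − shallow).
Δρ/ρ₀ = −αΔT + βΔS = 6.80 × 10⁻⁴ − 3.45 × 10⁻⁴ = 3.35 × 10⁻⁴, so Δρ ≈ 0.3437 kg m⁻³.
N² = (g/ρ₀)·Δρ/Δz = g·(Δρ/ρ₀)/Δz = 9.81 × 3.35 × 10⁻⁴ / 83 = 3.9595 × 10⁻⁵ s⁻².
N = √(3.9595 × 10⁻⁵) = 6.2925 × 10⁻³ rad s⁻¹ → T = 2π/N = 998.52 s = 16.642 min ≈ 16.6 min.

16.6 min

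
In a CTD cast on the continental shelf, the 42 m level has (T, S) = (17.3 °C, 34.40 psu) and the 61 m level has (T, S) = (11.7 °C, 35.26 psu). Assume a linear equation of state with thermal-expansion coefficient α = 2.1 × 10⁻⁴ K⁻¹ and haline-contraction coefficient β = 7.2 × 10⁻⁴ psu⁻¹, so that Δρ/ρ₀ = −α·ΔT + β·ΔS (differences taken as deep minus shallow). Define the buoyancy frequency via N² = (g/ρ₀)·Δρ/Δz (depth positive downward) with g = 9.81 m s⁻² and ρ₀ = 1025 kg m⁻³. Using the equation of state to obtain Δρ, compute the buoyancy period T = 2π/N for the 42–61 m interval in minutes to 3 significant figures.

ΔT = -5.6 K, ΔS = +0.86 psu (deep − shallow).
Δρ/ρ₀ = −αΔT + βΔS = 1.176 × 10⁻³ + 6.192 × 10⁻⁴ = 1.7952 × 10⁻³, so Δρ ≈ 1.840 kg m⁻³.
N² = (g/ρ₀)·Δρ/Δz = g·(Δρ/ρ₀)/Δz = 9.81 × 1.7952 × 10⁻³ / 19 = 9.2689 × 10⁻⁴ s⁻².
N = √(9.2689 × 10⁻⁴) = 0.030445 rad s⁻¹ → T = 2π/N = 206.38 s = 3.4397 min ≈ 3.44 min.

3.44 min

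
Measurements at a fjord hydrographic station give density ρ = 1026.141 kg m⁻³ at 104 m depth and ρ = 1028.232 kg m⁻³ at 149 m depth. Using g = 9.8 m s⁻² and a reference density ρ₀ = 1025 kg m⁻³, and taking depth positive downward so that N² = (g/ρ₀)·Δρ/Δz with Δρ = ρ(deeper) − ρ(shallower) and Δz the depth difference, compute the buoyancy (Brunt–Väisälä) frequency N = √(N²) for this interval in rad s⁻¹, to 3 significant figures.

0.0211 rad s⁻¹

Δρ = 1028.232 − 1026.141 = 2.091 kg m⁻³ over Δz = 149 − 104 = 45 m.
N² = (9.8/1025) × (2.091/45) = 4.4427 × 10⁻⁴ s⁻².
N = √(4.4427 × 10⁻⁴) = 0.021078 rad s⁻¹ ≈ 0.0211 rad s⁻¹.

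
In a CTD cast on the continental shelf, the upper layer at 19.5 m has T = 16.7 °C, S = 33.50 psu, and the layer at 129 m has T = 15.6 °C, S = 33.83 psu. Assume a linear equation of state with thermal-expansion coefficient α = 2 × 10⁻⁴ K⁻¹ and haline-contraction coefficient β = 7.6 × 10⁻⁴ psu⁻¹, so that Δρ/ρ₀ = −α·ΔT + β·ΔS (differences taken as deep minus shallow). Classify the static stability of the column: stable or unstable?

ΔT = 15.6 − 16.7 = -1.1 K and ΔS = 33.83 − 33.50 = +0.33 psu (deep − shallow).
−αΔT = 2.20 × 10⁻⁴; βΔS = 2.508 × 10⁻⁴; sum Δρ/ρ₀ = 4.708 × 10⁻⁴.
Δρ/ρ₀ > 0, so Δρ > 0: deeper water is denser → statically stable.

stable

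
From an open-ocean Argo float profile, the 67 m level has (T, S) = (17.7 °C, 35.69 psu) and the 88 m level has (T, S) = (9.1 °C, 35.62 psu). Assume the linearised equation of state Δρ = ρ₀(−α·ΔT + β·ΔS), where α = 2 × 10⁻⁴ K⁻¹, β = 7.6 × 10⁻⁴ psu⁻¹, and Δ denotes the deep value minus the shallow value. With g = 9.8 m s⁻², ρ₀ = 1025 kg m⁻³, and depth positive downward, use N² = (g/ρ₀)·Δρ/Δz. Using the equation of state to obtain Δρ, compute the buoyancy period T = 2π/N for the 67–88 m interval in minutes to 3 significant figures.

3.75 min

ΔT = -8.6 K, ΔS = -0.07 psu (deep − shallow).
Δρ/ρ₀ = −αΔT + βΔS = 1.72 × 10⁻³ − 5.32 × 10⁻⁵ = 1.6668 × 10⁻³, so Δρ ≈ 1.708 kg m⁻³.
N² = (g/ρ₀)·Δρ/Δz = g·(Δρ/ρ₀)/Δz = 9.8 × 1.6668 × 10⁻³ / 21 = 7.7784 × 10⁻⁴ s⁻².
N = √(7.7784 × 10⁻⁴) = 0.027890 rad s⁻¹ → T = 2π/N = 225.28 s = 3.7547 min ≈ 3.75 min.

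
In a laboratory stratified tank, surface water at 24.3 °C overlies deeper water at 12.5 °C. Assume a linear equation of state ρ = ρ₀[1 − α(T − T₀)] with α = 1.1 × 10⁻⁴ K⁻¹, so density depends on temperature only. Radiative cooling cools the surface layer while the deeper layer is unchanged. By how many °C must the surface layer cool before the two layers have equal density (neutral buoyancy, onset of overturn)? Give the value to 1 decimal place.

With temperature the only control, equal density requires T_surf′ = T_deep.
T_surf′ = 12.5 °C.
Cooling required: 24.3 − 12.5 = 11.8 °C.

11.8 °C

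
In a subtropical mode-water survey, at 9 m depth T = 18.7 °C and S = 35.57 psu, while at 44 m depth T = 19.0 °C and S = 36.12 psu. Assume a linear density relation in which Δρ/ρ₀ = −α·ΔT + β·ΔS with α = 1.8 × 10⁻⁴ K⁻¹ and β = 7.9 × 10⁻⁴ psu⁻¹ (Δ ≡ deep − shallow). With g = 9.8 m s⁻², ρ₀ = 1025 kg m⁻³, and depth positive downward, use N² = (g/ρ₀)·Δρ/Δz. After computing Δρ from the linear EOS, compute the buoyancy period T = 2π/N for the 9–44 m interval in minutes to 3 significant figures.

ΔT = +0.3 K, ΔS = +0.55 psu (deep − shallow).
Δρ/ρ₀ = −αΔT + βΔS = -5.40 × 10⁻⁵ + 4.345 × 10⁻⁴ = 3.805 × 10⁻⁴, so Δρ ≈ 0.3900 kg m⁻³.
N² = (g/ρ₀)·Δρ/Δz = g·(Δρ/ρ₀)/Δz = 9.8 × 3.805 × 10⁻⁴ / 35 = 1.0654 × 10⁻⁴ s⁻².
N = √(1.0654 × 10⁻⁴) = 0.010322 rad s⁻¹ → T = 2π/N = 608.72 s = 10.145 min ≈ 10.1 min.

10.1 min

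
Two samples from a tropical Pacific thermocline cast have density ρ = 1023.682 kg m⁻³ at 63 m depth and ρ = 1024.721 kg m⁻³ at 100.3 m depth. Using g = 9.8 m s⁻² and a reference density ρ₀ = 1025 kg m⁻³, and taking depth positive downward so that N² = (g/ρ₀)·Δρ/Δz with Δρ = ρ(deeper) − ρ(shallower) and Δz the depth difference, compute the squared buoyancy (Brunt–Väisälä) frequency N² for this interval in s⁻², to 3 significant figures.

Δρ = 1024.721 − 1023.682 = 1.039 kg m⁻³ over Δz = 100.3 − 63 = 37.3 m.
N² = (9.8/1025) × (1.039/37.3) = 2.6632 × 10⁻⁴ s⁻² ≈ 2.66 × 10⁻⁴ s⁻².

2.66 × 10⁻⁴ s⁻²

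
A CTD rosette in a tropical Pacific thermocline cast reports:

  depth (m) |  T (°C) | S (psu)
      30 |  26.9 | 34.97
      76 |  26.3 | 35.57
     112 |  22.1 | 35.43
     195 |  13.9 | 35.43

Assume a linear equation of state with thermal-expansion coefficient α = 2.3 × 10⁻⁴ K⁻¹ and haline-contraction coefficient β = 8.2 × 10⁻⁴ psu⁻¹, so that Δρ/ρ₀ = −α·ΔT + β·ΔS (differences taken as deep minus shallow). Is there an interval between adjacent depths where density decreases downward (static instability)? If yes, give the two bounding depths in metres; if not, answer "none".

none

Evaluate Δρ/ρ₀ = −αΔT + βΔS across each adjacent pair:
  30–76 m: −αΔT+βΔS = −(2.3 × 10⁻⁴)(-0.6)+(8.2 × 10⁻⁴)(+0.60) = 6.3 × 10⁻⁴ → stable
  76–112 m: −αΔT+βΔS = −(2.3 × 10⁻⁴)(-4.2)+(8.2 × 10⁻⁴)(-0.14) = 8.5 × 10⁻⁴ → stable
  112–195 m: −αΔT+βΔS = −(2.3 × 10⁻⁴)(-8.2)+(8.2 × 10⁻⁴)(+0.00) = 1.9 × 10⁻³ → stable
Every interval has Δρ > 0: the column is stably stratified throughout.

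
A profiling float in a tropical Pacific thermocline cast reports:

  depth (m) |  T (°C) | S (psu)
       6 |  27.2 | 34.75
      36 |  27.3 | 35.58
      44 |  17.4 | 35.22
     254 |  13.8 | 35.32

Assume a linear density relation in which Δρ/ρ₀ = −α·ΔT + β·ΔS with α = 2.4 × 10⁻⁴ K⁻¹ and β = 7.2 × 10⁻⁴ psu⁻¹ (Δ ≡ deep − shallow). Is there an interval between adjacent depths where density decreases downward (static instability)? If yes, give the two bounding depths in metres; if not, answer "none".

Evaluate Δρ/ρ₀ = −αΔT + βΔS across each adjacent pair:
  6–36 m: −αΔT+βΔS = −(2.4 × 10⁻⁴)(+0.1)+(7.2 × 10⁻⁴)(+0.83) = 5.7 × 10⁻⁴ → stable
  36–44 m: −αΔT+βΔS = −(2.4 × 10⁻⁴)(-9.9)+(7.2 × 10⁻⁴)(-0.36) = 2.1 × 10⁻³ → stable
  44–254 m: −αΔT+βΔS = −(2.4 × 10⁻⁴)(-3.6)+(7.2 × 10⁻⁴)(+0.10) = 9.4 × 10⁻⁴ → stable
Every interval has Δρ > 0: the column is stably stratified throughout.

none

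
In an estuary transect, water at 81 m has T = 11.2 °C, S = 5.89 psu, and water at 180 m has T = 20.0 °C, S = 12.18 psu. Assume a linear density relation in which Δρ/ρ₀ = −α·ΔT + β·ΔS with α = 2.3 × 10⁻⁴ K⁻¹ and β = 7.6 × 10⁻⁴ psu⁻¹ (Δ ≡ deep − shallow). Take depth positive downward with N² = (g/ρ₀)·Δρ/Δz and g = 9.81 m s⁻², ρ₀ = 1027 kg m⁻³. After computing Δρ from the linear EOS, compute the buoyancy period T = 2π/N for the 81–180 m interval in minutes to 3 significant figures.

ΔT = +8.8 K, ΔS = +6.29 psu (deep − shallow).
Δρ/ρ₀ = −αΔT + βΔS = -2.024 × 10⁻³ + 4.7804 × 10⁻³ = 2.7564 × 10⁻³, so Δρ ≈ 2.831 kg m⁻³.
N² = (g/ρ₀)·Δρ/Δz = g·(Δρ/ρ₀)/Δz = 9.81 × 2.7564 × 10⁻³ / 99 = 2.7313 × 10⁻⁴ s⁻².
N = √(2.7313 × 10⁻⁴) = 0.016527 rad s⁻¹ → T = 2π/N = 380.18 s = 6.3363 min ≈ 6.34 min.

6.34 min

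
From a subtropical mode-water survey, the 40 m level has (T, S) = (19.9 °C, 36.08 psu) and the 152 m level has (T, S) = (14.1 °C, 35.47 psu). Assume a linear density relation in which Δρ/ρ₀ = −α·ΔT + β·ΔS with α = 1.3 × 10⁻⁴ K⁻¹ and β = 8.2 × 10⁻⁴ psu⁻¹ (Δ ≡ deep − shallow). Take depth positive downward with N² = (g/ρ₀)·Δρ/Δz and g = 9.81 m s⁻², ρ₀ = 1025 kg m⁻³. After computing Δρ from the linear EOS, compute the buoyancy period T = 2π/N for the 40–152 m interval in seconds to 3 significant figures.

ΔT = -5.8 K, ΔS = -0.61 psu (deep − shallow).
Δρ/ρ₀ = −αΔT + βΔS = 7.54 × 10⁻⁴ − 5.002 × 10⁻⁴ = 2.538 × 10⁻⁴, so Δρ ≈ 0.2601 kg m⁻³.
N² = (g/ρ₀)·Δρ/Δz = g·(Δρ/ρ₀)/Δz = 9.81 × 2.538 × 10⁻⁴ / 112 = 2.2230 × 10⁻⁵ s⁻².
N = √(2.2230 × 10⁻⁵) = 4.7149 × 10⁻³ rad s⁻¹ → T = 2π/N = 1.3326 × 10³ s ≈ 1.33 × 10³ s.

1.33 × 10³ s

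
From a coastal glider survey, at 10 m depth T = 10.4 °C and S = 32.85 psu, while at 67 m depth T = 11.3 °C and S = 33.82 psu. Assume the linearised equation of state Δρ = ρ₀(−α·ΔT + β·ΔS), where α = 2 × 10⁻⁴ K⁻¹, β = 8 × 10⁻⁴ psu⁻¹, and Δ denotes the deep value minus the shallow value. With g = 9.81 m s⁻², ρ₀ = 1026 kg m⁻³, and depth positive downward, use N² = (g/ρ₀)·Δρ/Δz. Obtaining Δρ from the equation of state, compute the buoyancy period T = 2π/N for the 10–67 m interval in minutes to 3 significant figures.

10.3 min

ΔT = +0.9 K, ΔS = +0.97 psu (deep − shallow).
Δρ/ρ₀ = −αΔT + βΔS = -1.80 × 10⁻⁴ + 7.76 × 10⁻⁴ = 5.96 × 10⁻⁴, so Δρ ≈ 0.6115 kg m⁻³.
N² = (g/ρ₀)·Δρ/Δz = g·(Δρ/ρ₀)/Δz = 9.81 × 5.96 × 10⁻⁴ / 57 = 1.0257 × 10⁻⁴ s⁻².
N = √(1.0257 × 10⁻⁴) = 0.010128 rad s⁻¹ → T = 2π/N = 620.38 s = 10.340 min ≈ 10.3 min.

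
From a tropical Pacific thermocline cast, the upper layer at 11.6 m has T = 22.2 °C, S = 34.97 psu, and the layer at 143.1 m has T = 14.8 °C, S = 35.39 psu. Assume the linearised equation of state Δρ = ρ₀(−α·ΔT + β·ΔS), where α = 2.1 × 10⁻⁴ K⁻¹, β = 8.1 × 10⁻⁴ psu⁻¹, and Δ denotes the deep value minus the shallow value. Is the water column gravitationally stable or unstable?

ΔT = 14.8 − 22.2 = -7.4 K and ΔS = 35.39 − 34.97 = +0.42 psu (deep − shallow).
−αΔT = 1.554 × 10⁻³; βΔS = 3.402 × 10⁻⁴; sum Δρ/ρ₀ = 1.8942 × 10⁻³.
Δρ/ρ₀ > 0, so Δρ > 0: deeper water is denser → statically stable.

stable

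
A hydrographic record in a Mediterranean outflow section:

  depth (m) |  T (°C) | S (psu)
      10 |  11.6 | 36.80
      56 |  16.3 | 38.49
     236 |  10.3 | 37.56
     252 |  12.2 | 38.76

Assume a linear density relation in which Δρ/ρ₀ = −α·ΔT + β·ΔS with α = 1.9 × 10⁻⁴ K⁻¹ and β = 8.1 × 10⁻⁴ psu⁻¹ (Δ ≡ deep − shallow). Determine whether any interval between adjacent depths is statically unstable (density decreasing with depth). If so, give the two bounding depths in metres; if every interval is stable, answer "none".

none

Evaluate Δρ/ρ₀ = −αΔT + βΔS across each adjacent pair:
  10–56 m: −αΔT+βΔS = −(1.9 × 10⁻⁴)(+4.7)+(8.1 × 10⁻⁴)(+1.69) = 4.8 × 10⁻⁴ → stable
  56–236 m: −αΔT+βΔS = −(1.9 × 10⁻⁴)(-6.0)+(8.1 × 10⁻⁴)(-0.93) = 3.9 × 10⁻⁴ → stable
  236–252 m: −αΔT+βΔS = −(1.9 × 10⁻⁴)(+1.9)+(8.1 × 10⁻⁴)(+1.20) = 6.1 × 10⁻⁴ → stable
Every interval has Δρ > 0: the column is stably stratified throughout.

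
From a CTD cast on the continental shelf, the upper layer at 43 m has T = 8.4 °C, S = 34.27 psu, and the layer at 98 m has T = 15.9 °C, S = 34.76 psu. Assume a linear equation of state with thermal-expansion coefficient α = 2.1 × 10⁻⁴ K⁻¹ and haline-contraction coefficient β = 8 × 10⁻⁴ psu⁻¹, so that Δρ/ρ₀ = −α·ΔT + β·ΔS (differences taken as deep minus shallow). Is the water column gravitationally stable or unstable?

unstable

ΔT = 15.9 − 8.4 = +7.5 K and ΔS = 34.76 − 34.27 = +0.49 psu (deep − shallow).
−αΔT = -1.575 × 10⁻³; βΔS = 3.92 × 10⁻⁴; sum Δρ/ρ₀ = -1.183 × 10⁻³.
Δρ/ρ₀ < 0, so Δρ < 0: deeper water is lighter → statically unstable; the column would overturn.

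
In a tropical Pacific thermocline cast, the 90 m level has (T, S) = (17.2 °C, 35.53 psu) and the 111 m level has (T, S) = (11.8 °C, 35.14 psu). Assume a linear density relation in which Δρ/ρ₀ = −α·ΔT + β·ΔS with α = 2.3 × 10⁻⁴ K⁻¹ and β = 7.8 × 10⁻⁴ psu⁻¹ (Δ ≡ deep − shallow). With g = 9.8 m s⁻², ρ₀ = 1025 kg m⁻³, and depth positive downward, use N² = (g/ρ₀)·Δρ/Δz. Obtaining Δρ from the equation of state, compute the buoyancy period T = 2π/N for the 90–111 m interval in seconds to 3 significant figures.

ΔT = -5.4 K, ΔS = -0.39 psu (deep − shallow).
Δρ/ρ₀ = −αΔT + βΔS = 1.242 × 10⁻³ − 3.042 × 10⁻⁴ = 9.378 × 10⁻⁴, so Δρ ≈ 0.9612 kg m⁻³.
N² = (g/ρ₀)·Δρ/Δz = g·(Δρ/ρ₀)/Δz = 9.8 × 9.378 × 10⁻⁴ / 21 = 4.3764 × 10⁻⁴ s⁻².
N = √(4.3764 × 10⁻⁴) = 0.020920 rad s⁻¹ → T = 2π/N = 300.34 s ≈ 300 s.

300 s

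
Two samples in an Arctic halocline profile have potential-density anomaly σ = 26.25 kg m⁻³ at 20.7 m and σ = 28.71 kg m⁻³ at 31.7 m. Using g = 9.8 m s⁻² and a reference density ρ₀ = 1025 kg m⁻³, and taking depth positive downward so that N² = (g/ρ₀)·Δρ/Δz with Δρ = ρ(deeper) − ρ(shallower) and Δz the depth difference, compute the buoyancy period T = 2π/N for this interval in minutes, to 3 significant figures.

2.26 min

Δρ = 1028.71 − 1026.25 = 2.46 kg m⁻³ over Δz = 31.7 − 20.7 = 11 m.
N² = (9.8/1025) × (2.46/11) = 2.1382 × 10⁻³ s⁻².
N = √(2.1382 × 10⁻³) = 0.046241 rad s⁻¹, so T = 2π/N = 135.88 s = 2.2647 min ≈ 2.26 min.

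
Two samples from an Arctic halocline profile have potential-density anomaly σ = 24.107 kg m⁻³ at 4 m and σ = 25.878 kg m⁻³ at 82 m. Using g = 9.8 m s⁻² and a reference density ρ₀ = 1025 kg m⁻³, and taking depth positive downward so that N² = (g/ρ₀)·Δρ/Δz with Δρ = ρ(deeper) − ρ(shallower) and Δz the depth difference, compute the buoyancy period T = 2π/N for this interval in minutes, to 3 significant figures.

Δρ = 1025.878 − 1024.107 = 1.771 kg m⁻³ over Δz = 82 − 4 = 78 m.
N² = (9.8/1025) × (1.771/78) = 2.1708 × 10⁻⁴ s⁻².
N = √(2.1708 × 10⁻⁴) = 0.014734 rad s⁻¹, so T = 2π/N = 426.44 s = 7.1073 min ≈ 7.11 min.

7.11 min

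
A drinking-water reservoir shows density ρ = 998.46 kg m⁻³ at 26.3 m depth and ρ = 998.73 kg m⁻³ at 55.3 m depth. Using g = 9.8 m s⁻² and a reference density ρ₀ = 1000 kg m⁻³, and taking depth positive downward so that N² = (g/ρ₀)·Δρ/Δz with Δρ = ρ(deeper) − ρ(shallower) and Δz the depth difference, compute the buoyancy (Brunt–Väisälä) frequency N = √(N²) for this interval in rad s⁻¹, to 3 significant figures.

Δρ = 998.73 − 998.46 = 0.27 kg m⁻³ over Δz = 55.3 − 26.3 = 29 m.
N² = (9.8/1000) × (0.27/29) = 9.1241 × 10⁻⁵ s⁻².
N = √(9.1241 × 10⁻⁵) = 9.5520 × 10⁻³ rad s⁻¹ ≈ 9.55 × 10⁻³ rad s⁻¹.

9.55 × 10⁻³ rad s⁻¹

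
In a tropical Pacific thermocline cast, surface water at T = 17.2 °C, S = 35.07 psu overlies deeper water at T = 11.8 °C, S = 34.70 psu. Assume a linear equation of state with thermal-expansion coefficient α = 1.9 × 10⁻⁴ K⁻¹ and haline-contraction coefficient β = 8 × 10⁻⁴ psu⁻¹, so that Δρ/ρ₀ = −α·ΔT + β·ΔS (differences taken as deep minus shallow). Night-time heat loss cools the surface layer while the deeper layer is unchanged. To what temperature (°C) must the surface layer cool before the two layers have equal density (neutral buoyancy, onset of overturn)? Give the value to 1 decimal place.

Neutral buoyancy requires Δρ = 0, i.e. −α(T_deep − T_surf′) + β(S_deep − S_surf) = 0.
T_surf′ = T_deep − (β/α)·ΔS = 11.8 − (8 × 10⁻⁴/1.9 × 10⁻⁴)·(-0.37) = 13.358 °C.
Cooling required: 17.2 − (13.358) = 3.842 °C.

13.4 °C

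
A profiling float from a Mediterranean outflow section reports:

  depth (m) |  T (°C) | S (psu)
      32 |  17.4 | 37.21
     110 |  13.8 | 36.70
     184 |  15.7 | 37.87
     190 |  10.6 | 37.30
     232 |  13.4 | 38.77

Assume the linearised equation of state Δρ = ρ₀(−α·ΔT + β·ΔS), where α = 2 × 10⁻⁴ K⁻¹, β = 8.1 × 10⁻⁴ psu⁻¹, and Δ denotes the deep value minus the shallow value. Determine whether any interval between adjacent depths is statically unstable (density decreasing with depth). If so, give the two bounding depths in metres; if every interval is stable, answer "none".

none

Evaluate Δρ/ρ₀ = −αΔT + βΔS across each adjacent pair:
  32–110 m: −αΔT+βΔS = −(2 × 10⁻⁴)(-3.6)+(8.1 × 10⁻⁴)(-0.51) = 3.1 × 10⁻⁴ → stable
  110–184 m: −αΔT+βΔS = −(2 × 10⁻⁴)(+1.9)+(8.1 × 10⁻⁴)(+1.17) = 5.7 × 10⁻⁴ → stable
  184–190 m: −αΔT+βΔS = −(2 × 10⁻⁴)(-5.1)+(8.1 × 10⁻⁴)(-0.57) = 5.6 × 10⁻⁴ → stable
  190–232 m: −αΔT+βΔS = −(2 × 10⁻⁴)(+2.8)+(8.1 × 10⁻⁴)(+1.47) = 6.3 × 10⁻⁴ → stable
Every interval has Δρ > 0: the column is stably stratified throughout.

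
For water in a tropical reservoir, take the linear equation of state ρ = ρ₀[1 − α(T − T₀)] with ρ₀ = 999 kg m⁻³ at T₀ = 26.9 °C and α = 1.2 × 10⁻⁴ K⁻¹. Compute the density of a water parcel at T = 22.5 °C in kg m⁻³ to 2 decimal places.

T − T₀ = -4.4 K.
Bracket = 1 − α·(-4.4) = 1 + (5.28 × 10⁻⁴) = 1.0005280.
ρ = 999 × 1.0005280 = 999.53 kg m⁻³.

999.53 kg m⁻³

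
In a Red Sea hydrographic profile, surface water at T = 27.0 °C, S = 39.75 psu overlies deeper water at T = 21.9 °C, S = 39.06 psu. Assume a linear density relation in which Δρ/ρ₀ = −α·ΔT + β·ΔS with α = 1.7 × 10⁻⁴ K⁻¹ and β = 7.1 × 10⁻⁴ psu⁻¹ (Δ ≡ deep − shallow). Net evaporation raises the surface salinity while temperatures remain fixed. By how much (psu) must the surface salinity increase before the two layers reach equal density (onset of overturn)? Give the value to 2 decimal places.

Neutral buoyancy requires −α(T_deep − T_surf) + β(S_deep − S_surf′) = 0.
S_surf′ = S_deep − (α/β)·ΔT = 39.06 − (1.7 × 10⁻⁴/7.1 × 10⁻⁴)·(-5.1) = 40.2811 psu.
Increase required: 40.2811 − 39.75 = 0.5311 psu.

0.53 psu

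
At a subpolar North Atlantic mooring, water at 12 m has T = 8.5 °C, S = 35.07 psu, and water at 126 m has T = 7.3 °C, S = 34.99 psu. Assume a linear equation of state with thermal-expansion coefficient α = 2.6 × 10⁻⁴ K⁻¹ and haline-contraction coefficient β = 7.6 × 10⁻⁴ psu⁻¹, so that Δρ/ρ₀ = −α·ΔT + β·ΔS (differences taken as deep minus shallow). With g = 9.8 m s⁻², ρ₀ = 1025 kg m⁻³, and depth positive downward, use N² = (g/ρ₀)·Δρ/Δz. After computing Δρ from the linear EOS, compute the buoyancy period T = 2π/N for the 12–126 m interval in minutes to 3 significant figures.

ΔT = -1.2 K, ΔS = -0.08 psu (deep − shallow).
Δρ/ρ₀ = −αΔT + βΔS = 3.12 × 10⁻⁴ − 6.08 × 10⁻⁵ = 2.512 × 10⁻⁴, so Δρ ≈ 0.2575 kg m⁻³.
N² = (g/ρ₀)·Δρ/Δz = g·(Δρ/ρ₀)/Δz = 9.8 × 2.512 × 10⁻⁴ / 114 = 2.1594 × 10⁻⁵ s⁻².
N = √(2.1594 × 10⁻⁵) = 4.6469 × 10⁻³ rad s⁻¹ → T = 2π/N = 1.3521 × 10³ s = 22.535 min ≈ 22.5 min.

22.5 min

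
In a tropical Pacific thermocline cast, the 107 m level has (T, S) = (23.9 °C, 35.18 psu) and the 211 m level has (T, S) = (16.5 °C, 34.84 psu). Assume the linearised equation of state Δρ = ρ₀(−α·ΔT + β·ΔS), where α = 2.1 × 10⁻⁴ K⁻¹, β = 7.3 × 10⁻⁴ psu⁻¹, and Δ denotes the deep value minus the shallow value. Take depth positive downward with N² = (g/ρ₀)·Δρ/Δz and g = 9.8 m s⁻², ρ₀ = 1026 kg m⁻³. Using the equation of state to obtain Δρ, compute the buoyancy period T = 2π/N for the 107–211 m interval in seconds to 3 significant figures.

566 s

ΔT = -7.4 K, ΔS = -0.34 psu (deep − shallow).
Δρ/ρ₀ = −αΔT + βΔS = 1.554 × 10⁻³ − 2.482 × 10⁻⁴ = 1.3058 × 10⁻³, so Δρ ≈ 1.340 kg m⁻³.
N² = (g/ρ₀)·Δρ/Δz = g·(Δρ/ρ₀)/Δz = 9.8 × 1.3058 × 10⁻³ / 104 = 1.2305 × 10⁻⁴ s⁻².
N = √(1.2305 × 10⁻⁴) = 0.011093 rad s⁻¹ → T = 2π/N = 566.41 s ≈ 566 s.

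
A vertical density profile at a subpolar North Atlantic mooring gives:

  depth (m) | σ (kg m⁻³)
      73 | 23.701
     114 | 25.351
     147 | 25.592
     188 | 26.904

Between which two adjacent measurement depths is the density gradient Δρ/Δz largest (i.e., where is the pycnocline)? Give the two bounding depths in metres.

Compute the density gradient over each adjacent pair:
  73–114 m: Δρ/Δz = 1.650/41 = 0.040 kg m⁻⁴
  114–147 m: Δρ/Δz = 0.241/33 = 7.3 × 10⁻³ kg m⁻⁴
  147–188 m: Δρ/Δz = 1.312/41 = 0.032 kg m⁻⁴
The largest gradient is in the 73–114 m interval — the pycnocline.

73–114 m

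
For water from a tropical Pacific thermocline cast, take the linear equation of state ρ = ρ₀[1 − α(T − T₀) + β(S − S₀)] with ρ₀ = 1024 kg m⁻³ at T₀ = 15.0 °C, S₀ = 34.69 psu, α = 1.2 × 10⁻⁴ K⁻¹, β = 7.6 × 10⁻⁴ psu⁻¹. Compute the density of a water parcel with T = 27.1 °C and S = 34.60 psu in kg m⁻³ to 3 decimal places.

1022.443 kg m⁻³

T − T₀ = +12.1 K, S − S₀ = -0.09 psu.
Bracket = 1 − α·(+12.1) + β·(-0.09) = 1 + (-1.5204 × 10⁻³) = 0.9984796.
ρ = 1024 × 0.9984796 = 1022.443 kg m⁻³.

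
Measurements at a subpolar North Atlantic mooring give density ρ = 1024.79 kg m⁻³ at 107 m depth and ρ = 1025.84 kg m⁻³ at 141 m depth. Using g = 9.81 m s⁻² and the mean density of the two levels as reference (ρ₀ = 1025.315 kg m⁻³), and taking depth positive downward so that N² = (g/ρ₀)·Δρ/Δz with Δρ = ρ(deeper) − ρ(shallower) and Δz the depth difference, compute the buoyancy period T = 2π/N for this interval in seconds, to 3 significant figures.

366 s

Δρ = 1025.84 − 1024.79 = 1.05 kg m⁻³ over Δz = 141 − 107 = 34 m.
N² = (9.81/1025.315) × (1.05/34) = 2.9548 × 10⁻⁴ s⁻².
N = √(2.9548 × 10⁻⁴) = 0.017190 rad s⁻¹, so T = 2π/N = 365.51 s ≈ 366 s.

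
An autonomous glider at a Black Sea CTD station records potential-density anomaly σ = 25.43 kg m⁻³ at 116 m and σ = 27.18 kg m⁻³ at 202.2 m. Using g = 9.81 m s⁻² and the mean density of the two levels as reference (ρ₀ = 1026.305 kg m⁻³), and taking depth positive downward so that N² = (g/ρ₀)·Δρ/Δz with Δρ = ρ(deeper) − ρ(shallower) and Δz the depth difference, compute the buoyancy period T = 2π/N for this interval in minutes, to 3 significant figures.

Δρ = 1027.18 − 1025.43 = 1.75 kg m⁻³ over Δz = 202.2 − 116 = 86.2 m.
N² = (9.81/1026.305) × (1.75/86.2) = 1.9405 × 10⁻⁴ s⁻².
N = √(1.9405 × 10⁻⁴) = 0.013930 rad s⁻¹, so T = 2π/N = 451.05 s = 7.5175 min ≈ 7.52 min.

7.52 min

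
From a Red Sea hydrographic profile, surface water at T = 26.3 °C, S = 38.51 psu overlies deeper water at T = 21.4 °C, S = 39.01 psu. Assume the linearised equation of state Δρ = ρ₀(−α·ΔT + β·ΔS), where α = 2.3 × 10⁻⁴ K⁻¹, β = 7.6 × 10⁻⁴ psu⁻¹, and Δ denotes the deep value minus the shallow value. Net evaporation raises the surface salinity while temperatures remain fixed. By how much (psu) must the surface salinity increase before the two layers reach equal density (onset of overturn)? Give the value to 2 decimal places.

1.98 psu

Neutral buoyancy requires −α(T_deep − T_surf) + β(S_deep − S_surf′) = 0.
S_surf′ = S_deep − (α/β)·ΔT = 39.01 − (2.3 × 10⁻⁴/7.6 × 10⁻⁴)·(-4.9) = 40.4929 psu.
Increase required: 40.4929 − 38.51 = 1.9829 psu.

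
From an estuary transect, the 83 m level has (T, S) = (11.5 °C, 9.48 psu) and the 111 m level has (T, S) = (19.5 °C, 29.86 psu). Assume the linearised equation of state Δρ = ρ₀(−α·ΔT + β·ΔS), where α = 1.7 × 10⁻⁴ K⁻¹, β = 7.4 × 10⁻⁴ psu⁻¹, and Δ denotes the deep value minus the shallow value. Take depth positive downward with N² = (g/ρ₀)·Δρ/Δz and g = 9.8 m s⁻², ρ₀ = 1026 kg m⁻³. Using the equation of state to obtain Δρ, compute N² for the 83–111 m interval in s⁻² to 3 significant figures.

4.80 × 10⁻³ s⁻²

ΔT = +8.0 K, ΔS = +20.38 psu (deep − shallow).
Δρ/ρ₀ = −αΔT + βΔS = -1.36 × 10⁻³ + 0.0150812 = 0.0137212, so Δρ ≈ 14.08 kg m⁻³.
N² = (g/ρ₀)·Δρ/Δz = g·(Δρ/ρ₀)/Δz = 9.8 × 0.0137212 / 28 = 4.8024 × 10⁻³ s⁻² ≈ 4.80 × 10⁻³ s⁻².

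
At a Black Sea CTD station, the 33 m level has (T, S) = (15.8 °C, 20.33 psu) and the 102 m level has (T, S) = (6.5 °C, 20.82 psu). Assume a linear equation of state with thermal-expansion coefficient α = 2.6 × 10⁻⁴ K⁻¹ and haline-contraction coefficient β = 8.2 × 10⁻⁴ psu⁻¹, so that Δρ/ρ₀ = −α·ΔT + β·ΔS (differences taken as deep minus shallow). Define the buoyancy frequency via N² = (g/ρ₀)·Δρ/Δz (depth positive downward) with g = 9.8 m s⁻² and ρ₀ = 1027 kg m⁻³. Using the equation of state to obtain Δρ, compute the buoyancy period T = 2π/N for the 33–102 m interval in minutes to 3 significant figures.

5.23 min

ΔT = -9.3 K, ΔS = +0.49 psu (deep − shallow).
Δρ/ρ₀ = −αΔT + βΔS = 2.418 × 10⁻³ + 4.018 × 10⁻⁴ = 2.8198 × 10⁻³, so Δρ ≈ 2.896 kg m⁻³.
N² = (g/ρ₀)·Δρ/Δz = g·(Δρ/ρ₀)/Δz = 9.8 × 2.8198 × 10⁻³ / 69 = 4.0049 × 10⁻⁴ s⁻².
N = √(4.0049 × 10⁻⁴) = 0.020012 rad s⁻¹ → T = 2π/N = 313.97 s = 5.2328 min ≈ 5.23 min.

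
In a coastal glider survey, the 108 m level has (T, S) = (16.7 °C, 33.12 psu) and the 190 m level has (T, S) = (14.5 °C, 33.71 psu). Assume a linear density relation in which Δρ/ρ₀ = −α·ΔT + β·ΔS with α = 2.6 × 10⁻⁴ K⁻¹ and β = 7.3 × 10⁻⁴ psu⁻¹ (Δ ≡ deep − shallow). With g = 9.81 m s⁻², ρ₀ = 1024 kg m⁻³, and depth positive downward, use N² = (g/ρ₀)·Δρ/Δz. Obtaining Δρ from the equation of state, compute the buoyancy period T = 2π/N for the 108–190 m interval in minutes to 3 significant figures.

ΔT = -2.2 K, ΔS = +0.59 psu (deep − shallow).
Δρ/ρ₀ = −αΔT + βΔS = 5.72 × 10⁻⁴ + 4.307 × 10⁻⁴ = 1.0027 × 10⁻³, so Δρ ≈ 1.027 kg m⁻³.
N² = (g/ρ₀)·Δρ/Δz = g·(Δρ/ρ₀)/Δz = 9.81 × 1.0027 × 10⁻³ / 82 = 1.1996 × 10⁻⁴ s⁻².
N = √(1.1996 × 10⁻⁴) = 0.010953 rad s⁻¹ → T = 2π/N = 573.65 s = 9.5608 min ≈ 9.56 min.

9.56 min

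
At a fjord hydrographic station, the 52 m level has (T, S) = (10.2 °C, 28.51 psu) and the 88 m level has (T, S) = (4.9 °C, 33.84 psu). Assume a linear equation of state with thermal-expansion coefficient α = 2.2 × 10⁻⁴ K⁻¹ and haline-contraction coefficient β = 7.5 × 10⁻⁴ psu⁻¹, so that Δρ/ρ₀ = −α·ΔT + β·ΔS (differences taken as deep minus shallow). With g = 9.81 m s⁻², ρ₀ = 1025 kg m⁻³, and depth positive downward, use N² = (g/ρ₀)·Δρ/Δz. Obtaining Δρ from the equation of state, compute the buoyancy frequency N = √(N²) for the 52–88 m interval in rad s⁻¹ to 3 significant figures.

ΔT = -5.3 K, ΔS = +5.33 psu (deep − shallow).
Δρ/ρ₀ = −αΔT + βΔS = 1.166 × 10⁻³ + 3.9975 × 10⁻³ = 5.1635 × 10⁻³, so Δρ ≈ 5.293 kg m⁻³.
N² = (g/ρ₀)·Δρ/Δz = g·(Δρ/ρ₀)/Δz = 9.81 × 5.1635 × 10⁻³ / 36 = 1.4071 × 10⁻³ s⁻².
N = √(1.4071 × 10⁻³) = 0.037511 rad s⁻¹ ≈ 0.0375 rad s⁻¹.

0.0375 rad s⁻¹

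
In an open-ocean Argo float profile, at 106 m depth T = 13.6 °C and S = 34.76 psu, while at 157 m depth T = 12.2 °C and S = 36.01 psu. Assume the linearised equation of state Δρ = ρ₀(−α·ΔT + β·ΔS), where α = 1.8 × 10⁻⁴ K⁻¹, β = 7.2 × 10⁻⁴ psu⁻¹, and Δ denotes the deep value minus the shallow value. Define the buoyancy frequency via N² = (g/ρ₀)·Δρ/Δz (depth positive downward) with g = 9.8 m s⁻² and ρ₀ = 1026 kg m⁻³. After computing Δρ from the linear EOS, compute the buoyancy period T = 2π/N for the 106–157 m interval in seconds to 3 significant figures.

422 s

ΔT = -1.4 K, ΔS = +1.25 psu (deep − shallow).
Δρ/ρ₀ = −αΔT + βΔS = 2.52 × 10⁻⁴ + 9.00 × 10⁻⁴ = 1.152 × 10⁻³, so Δρ ≈ 1.182 kg m⁻³.
N² = (g/ρ₀)·Δρ/Δz = g·(Δρ/ρ₀)/Δz = 9.8 × 1.152 × 10⁻³ / 51 = 2.2136 × 10⁻⁴ s⁻².
N = √(2.2136 × 10⁻⁴) = 0.014878 rad s⁻¹ → T = 2π/N = 422.31 s ≈ 422 s.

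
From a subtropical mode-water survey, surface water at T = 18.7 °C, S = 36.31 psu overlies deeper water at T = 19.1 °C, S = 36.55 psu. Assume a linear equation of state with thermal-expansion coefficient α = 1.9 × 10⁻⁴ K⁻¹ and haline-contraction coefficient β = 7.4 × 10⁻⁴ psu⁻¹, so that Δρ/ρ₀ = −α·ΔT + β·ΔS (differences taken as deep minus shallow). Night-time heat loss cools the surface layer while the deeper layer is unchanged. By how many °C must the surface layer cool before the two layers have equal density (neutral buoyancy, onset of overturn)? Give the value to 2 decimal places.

0.53 °C

Neutral buoyancy requires Δρ = 0, i.e. −α(T_deep − T_surf′) + β(S_deep − S_surf) = 0.
T_surf′ = T_deep − (β/α)·ΔS = 19.1 − (7.4 × 10⁻⁴/1.9 × 10⁻⁴)·(+0.24) = 18.1653 °C.
Cooling required: 18.7 − (18.1653) = 0.5347 °C.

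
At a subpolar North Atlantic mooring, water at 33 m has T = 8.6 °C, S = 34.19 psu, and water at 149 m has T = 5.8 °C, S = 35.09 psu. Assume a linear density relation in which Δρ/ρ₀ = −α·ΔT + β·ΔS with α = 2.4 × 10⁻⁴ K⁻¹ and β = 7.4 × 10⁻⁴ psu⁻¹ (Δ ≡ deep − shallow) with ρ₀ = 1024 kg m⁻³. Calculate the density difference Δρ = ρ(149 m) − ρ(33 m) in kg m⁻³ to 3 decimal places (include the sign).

ΔT = -2.8 K, ΔS = +0.90 psu (deep − shallow).
Δρ/ρ₀ = −(2.4 × 10⁻⁴)(-2.8) + (7.4 × 10⁻⁴)(+0.90) = 1.338 × 10⁻³.
Δρ = 1024 × (1.338 × 10⁻³) = +1.370 kg m⁻³.
Positive Δρ: denser below, stable.

+1.370 kg m⁻³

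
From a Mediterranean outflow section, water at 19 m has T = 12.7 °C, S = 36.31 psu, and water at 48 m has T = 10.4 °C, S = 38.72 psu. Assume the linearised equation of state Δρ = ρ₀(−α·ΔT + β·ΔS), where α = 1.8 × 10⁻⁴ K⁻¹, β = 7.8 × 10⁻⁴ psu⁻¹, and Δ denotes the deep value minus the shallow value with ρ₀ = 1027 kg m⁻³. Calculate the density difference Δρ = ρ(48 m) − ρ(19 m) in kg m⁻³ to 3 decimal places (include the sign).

+2.356 kg m⁻³

ΔT = -2.3 K, ΔS = +2.41 psu (deep − shallow).
Δρ/ρ₀ = −(1.8 × 10⁻⁴)(-2.3) + (7.8 × 10⁻⁴)(+2.41) = 2.2938 × 10⁻³.
Δρ = 1027 × (2.2938 × 10⁻³) = +2.356 kg m⁻³.
Positive Δρ: denser below, stable.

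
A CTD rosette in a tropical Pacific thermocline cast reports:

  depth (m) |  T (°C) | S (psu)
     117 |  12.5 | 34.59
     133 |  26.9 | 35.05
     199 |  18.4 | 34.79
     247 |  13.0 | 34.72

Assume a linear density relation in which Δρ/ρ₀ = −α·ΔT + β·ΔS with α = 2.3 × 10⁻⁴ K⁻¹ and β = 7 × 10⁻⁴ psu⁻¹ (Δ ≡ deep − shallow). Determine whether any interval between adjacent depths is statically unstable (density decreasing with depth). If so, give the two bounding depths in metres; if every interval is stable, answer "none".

Evaluate Δρ/ρ₀ = −αΔT + βΔS across each adjacent pair:
  117–133 m: −αΔT+βΔS = −(2.3 × 10⁻⁴)(+14.4)+(7 × 10⁻⁴)(+0.46) = -3.0 × 10⁻³ → UNSTABLE
  133–199 m: −αΔT+βΔS = −(2.3 × 10⁻⁴)(-8.5)+(7 × 10⁻⁴)(-0.26) = 1.8 × 10⁻³ → stable
  199–247 m: −αΔT+βΔS = −(2.3 × 10⁻⁴)(-5.4)+(7 × 10⁻⁴)(-0.07) = 1.2 × 10⁻³ → stable
The 117–133 m interval has Δρ < 0: lighter water underlies denser water.

117–133 m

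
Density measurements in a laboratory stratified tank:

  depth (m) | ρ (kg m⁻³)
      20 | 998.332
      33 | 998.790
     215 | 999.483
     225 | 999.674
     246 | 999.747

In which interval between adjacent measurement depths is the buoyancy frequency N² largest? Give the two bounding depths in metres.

20–33 m

Compute the density gradient over each adjacent pair:
  20–33 m: Δρ/Δz = 0.458/13 = 0.035 kg m⁻⁴
  33–215 m: Δρ/Δz = 0.693/182 = 3.8 × 10⁻³ kg m⁻⁴
  215–225 m: Δρ/Δz = 0.191/10 = 0.019 kg m⁻⁴
  225–246 m: Δρ/Δz = 0.073/21 = 3.5 × 10⁻³ kg m⁻⁴
The largest gradient is in the 20–33 m interval — the pycnocline.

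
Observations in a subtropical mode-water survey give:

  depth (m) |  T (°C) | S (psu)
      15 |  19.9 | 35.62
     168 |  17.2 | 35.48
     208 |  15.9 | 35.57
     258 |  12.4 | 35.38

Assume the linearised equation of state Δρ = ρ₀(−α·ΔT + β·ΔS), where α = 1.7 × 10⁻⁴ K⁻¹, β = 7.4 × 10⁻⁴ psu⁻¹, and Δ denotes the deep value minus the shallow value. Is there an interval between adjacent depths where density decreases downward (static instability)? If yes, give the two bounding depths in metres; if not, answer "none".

none

Evaluate Δρ/ρ₀ = −αΔT + βΔS across each adjacent pair:
  15–168 m: −αΔT+βΔS = −(1.7 × 10⁻⁴)(-2.7)+(7.4 × 10⁻⁴)(-0.14) = 3.6 × 10⁻⁴ → stable
  168–208 m: −αΔT+βΔS = −(1.7 × 10⁻⁴)(-1.3)+(7.4 × 10⁻⁴)(+0.09) = 2.9 × 10⁻⁴ → stable
  208–258 m: −αΔT+βΔS = −(1.7 × 10⁻⁴)(-3.5)+(7.4 × 10⁻⁴)(-0.19) = 4.5 × 10⁻⁴ → stable
Every interval has Δρ > 0: the column is stably stratified throughout.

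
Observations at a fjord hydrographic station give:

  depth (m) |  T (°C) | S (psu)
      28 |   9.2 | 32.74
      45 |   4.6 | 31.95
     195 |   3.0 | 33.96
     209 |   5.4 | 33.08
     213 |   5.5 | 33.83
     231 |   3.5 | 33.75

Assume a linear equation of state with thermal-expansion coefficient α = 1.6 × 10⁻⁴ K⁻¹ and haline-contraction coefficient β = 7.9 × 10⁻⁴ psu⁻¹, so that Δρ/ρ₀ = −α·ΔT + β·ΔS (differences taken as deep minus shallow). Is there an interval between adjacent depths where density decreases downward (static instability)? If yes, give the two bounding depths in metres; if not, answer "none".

195–209 m

Evaluate Δρ/ρ₀ = −αΔT + βΔS across each adjacent pair:
  28–45 m: −αΔT+βΔS = −(1.6 × 10⁻⁴)(-4.6)+(7.9 × 10⁻⁴)(-0.79) = 1.1 × 10⁻⁴ → stable
  45–195 m: −αΔT+βΔS = −(1.6 × 10⁻⁴)(-1.6)+(7.9 × 10⁻⁴)(+2.01) = 1.8 × 10⁻³ → stable
  195–209 m: −αΔT+βΔS = −(1.6 × 10⁻⁴)(+2.4)+(7.9 × 10⁻⁴)(-0.88) = -1.1 × 10⁻³ → UNSTABLE
  209–213 m: −αΔT+βΔS = −(1.6 × 10⁻⁴)(+0.1)+(7.9 × 10⁻⁴)(+0.75) = 5.8 × 10⁻⁴ → stable
  213–231 m: −αΔT+βΔS = −(1.6 × 10⁻⁴)(-2.0)+(7.9 × 10⁻⁴)(-0.08) = 2.6 × 10⁻⁴ → stable
The 195–209 m interval has Δρ < 0: lighter water underlies denser water.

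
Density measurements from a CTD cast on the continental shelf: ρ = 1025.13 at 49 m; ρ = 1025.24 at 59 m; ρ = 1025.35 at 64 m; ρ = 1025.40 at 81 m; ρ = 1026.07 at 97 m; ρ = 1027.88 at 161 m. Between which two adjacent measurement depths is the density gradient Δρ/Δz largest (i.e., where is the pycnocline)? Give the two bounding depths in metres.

Compute the density gradient over each adjacent pair:
  49–59 m: Δρ/Δz = 0.11/10 = 0.011 kg m⁻⁴
  59–64 m: Δρ/Δz = 0.11/5 = 0.022 kg m⁻⁴
  64–81 m: Δρ/Δz = 0.05/17 = 2.9 × 10⁻³ kg m⁻⁴
  81–97 m: Δρ/Δz = 0.67/16 = 0.042 kg m⁻⁴
  97–161 m: Δρ/Δz = 1.81/64 = 0.028 kg m⁻⁴
The largest gradient is in the 81–97 m interval — the pycnocline.

81–97 m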